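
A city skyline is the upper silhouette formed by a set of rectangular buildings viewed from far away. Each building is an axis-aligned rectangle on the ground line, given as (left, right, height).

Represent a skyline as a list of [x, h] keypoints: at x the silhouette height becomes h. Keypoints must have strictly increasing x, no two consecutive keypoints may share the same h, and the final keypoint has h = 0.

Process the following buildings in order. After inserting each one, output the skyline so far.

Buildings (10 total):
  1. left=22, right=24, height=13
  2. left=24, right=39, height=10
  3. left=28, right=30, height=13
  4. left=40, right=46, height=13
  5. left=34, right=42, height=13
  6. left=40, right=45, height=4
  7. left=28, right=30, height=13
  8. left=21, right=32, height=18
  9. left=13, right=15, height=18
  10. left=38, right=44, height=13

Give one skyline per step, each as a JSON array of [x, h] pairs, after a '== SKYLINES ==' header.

== SKYLINES ==
[[22,13],[24,0]]
[[22,13],[24,10],[39,0]]
[[22,13],[24,10],[28,13],[30,10],[39,0]]
[[22,13],[24,10],[28,13],[30,10],[39,0],[40,13],[46,0]]
[[22,13],[24,10],[28,13],[30,10],[34,13],[46,0]]
[[22,13],[24,10],[28,13],[30,10],[34,13],[46,0]]
[[22,13],[24,10],[28,13],[30,10],[34,13],[46,0]]
[[21,18],[32,10],[34,13],[46,0]]
[[13,18],[15,0],[21,18],[32,10],[34,13],[46,0]]
[[13,18],[15,0],[21,18],[32,10],[34,13],[46,0]]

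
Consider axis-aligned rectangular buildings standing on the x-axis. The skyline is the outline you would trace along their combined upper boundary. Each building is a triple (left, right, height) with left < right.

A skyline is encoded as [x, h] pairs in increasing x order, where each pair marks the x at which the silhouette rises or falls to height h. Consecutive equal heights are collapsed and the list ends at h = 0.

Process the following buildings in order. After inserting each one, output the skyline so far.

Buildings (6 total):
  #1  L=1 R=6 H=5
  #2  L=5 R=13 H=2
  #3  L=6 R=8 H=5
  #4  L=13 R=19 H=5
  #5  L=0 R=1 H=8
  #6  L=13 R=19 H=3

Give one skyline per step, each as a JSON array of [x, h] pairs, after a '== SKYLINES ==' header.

== SKYLINES ==
[[1,5],[6,0]]
[[1,5],[6,2],[13,0]]
[[1,5],[8,2],[13,0]]
[[1,5],[8,2],[13,5],[19,0]]
[[0,8],[1,5],[8,2],[13,5],[19,0]]
[[0,8],[1,5],[8,2],[13,5],[19,0]]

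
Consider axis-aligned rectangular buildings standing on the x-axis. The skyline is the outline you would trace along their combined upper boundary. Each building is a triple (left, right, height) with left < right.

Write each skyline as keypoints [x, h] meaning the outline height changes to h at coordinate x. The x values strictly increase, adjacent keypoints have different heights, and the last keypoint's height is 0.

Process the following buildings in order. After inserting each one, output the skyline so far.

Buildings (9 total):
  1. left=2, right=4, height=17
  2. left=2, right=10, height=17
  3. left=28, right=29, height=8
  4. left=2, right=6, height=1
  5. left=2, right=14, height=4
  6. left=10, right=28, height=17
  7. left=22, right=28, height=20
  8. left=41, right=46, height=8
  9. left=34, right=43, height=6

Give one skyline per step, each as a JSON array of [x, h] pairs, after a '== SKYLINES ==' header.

== SKYLINES ==
[[2,17],[4,0]]
[[2,17],[10,0]]
[[2,17],[10,0],[28,8],[29,0]]
[[2,17],[10,0],[28,8],[29,0]]
[[2,17],[10,4],[14,0],[28,8],[29,0]]
[[2,17],[28,8],[29,0]]
[[2,17],[22,20],[28,8],[29,0]]
[[2,17],[22,20],[28,8],[29,0],[41,8],[46,0]]
[[2,17],[22,20],[28,8],[29,0],[34,6],[41,8],[46,0]]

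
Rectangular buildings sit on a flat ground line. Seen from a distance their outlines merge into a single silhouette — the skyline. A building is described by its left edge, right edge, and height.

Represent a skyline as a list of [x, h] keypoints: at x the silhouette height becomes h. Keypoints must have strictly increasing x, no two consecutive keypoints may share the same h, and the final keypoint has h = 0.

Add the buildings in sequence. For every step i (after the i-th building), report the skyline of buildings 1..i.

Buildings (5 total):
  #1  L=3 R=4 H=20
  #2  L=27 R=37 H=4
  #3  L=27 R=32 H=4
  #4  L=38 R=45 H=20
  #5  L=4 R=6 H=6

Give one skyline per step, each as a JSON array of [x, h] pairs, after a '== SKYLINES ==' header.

== SKYLINES ==
[[3,20],[4,0]]
[[3,20],[4,0],[27,4],[37,0]]
[[3,20],[4,0],[27,4],[37,0]]
[[3,20],[4,0],[27,4],[37,0],[38,20],[45,0]]
[[3,20],[4,6],[6,0],[27,4],[37,0],[38,20],[45,0]]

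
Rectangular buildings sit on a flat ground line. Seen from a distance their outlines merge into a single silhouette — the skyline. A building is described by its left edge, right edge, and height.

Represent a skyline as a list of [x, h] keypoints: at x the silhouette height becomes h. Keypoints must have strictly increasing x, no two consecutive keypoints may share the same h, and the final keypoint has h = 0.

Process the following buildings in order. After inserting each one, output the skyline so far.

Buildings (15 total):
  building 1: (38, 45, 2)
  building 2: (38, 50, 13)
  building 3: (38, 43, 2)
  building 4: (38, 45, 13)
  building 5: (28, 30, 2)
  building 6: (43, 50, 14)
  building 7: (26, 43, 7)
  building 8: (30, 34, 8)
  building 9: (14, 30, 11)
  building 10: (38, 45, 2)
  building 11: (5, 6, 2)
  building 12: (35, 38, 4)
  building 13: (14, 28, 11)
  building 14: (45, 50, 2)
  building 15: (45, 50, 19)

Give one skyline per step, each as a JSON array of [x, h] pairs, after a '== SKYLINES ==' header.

== SKYLINES ==
[[38,2],[45,0]]
[[38,13],[50,0]]
[[38,13],[50,0]]
[[38,13],[50,0]]
[[28,2],[30,0],[38,13],[50,0]]
[[28,2],[30,0],[38,13],[43,14],[50,0]]
[[26,7],[38,13],[43,14],[50,0]]
[[26,7],[30,8],[34,7],[38,13],[43,14],[50,0]]
[[14,11],[30,8],[34,7],[38,13],[43,14],[50,0]]
[[14,11],[30,8],[34,7],[38,13],[43,14],[50,0]]
[[5,2],[6,0],[14,11],[30,8],[34,7],[38,13],[43,14],[50,0]]
[[5,2],[6,0],[14,11],[30,8],[34,7],[38,13],[43,14],[50,0]]
[[5,2],[6,0],[14,11],[30,8],[34,7],[38,13],[43,14],[50,0]]
[[5,2],[6,0],[14,11],[30,8],[34,7],[38,13],[43,14],[50,0]]
[[5,2],[6,0],[14,11],[30,8],[34,7],[38,13],[43,14],[45,19],[50,0]]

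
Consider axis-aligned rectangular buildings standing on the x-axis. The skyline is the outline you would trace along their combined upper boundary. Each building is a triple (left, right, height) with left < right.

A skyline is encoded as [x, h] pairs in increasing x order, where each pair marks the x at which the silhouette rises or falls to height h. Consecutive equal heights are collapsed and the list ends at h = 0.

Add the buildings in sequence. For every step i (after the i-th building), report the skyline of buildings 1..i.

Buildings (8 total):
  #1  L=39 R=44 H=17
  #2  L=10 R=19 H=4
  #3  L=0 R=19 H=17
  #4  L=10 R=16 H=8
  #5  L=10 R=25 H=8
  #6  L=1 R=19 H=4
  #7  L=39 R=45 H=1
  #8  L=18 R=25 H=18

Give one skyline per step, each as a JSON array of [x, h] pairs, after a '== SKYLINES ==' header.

== SKYLINES ==
[[39,17],[44,0]]
[[10,4],[19,0],[39,17],[44,0]]
[[0,17],[19,0],[39,17],[44,0]]
[[0,17],[19,0],[39,17],[44,0]]
[[0,17],[19,8],[25,0],[39,17],[44,0]]
[[0,17],[19,8],[25,0],[39,17],[44,0]]
[[0,17],[19,8],[25,0],[39,17],[44,1],[45,0]]
[[0,17],[18,18],[25,0],[39,17],[44,1],[45,0]]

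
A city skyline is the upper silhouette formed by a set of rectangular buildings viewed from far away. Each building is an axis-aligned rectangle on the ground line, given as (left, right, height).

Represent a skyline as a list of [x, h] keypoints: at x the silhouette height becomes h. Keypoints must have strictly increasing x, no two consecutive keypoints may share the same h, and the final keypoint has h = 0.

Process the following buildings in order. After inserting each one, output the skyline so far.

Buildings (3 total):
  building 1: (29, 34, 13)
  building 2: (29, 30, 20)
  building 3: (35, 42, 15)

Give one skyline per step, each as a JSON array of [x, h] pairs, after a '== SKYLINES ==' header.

== SKYLINES ==
[[29,13],[34,0]]
[[29,20],[30,13],[34,0]]
[[29,20],[30,13],[34,0],[35,15],[42,0]]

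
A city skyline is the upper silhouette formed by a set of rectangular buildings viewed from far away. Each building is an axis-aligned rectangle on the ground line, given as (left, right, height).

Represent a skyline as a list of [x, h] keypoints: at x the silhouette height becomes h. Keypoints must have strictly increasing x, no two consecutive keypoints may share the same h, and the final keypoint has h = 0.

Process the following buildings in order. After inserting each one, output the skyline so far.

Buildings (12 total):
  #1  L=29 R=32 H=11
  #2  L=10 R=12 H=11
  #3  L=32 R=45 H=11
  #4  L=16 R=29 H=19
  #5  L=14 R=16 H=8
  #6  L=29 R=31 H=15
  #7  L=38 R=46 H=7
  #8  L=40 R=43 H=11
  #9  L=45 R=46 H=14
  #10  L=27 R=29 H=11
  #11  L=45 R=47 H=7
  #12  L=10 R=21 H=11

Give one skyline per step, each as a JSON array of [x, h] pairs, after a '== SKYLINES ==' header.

== SKYLINES ==
[[29,11],[32,0]]
[[10,11],[12,0],[29,11],[32,0]]
[[10,11],[12,0],[29,11],[45,0]]
[[10,11],[12,0],[16,19],[29,11],[45,0]]
[[10,11],[12,0],[14,8],[16,19],[29,11],[45,0]]
[[10,11],[12,0],[14,8],[16,19],[29,15],[31,11],[45,0]]
[[10,11],[12,0],[14,8],[16,19],[29,15],[31,11],[45,7],[46,0]]
[[10,11],[12,0],[14,8],[16,19],[29,15],[31,11],[45,7],[46,0]]
[[10,11],[12,0],[14,8],[16,19],[29,15],[31,11],[45,14],[46,0]]
[[10,11],[12,0],[14,8],[16,19],[29,15],[31,11],[45,14],[46,0]]
[[10,11],[12,0],[14,8],[16,19],[29,15],[31,11],[45,14],[46,7],[47,0]]
[[10,11],[16,19],[29,15],[31,11],[45,14],[46,7],[47,0]]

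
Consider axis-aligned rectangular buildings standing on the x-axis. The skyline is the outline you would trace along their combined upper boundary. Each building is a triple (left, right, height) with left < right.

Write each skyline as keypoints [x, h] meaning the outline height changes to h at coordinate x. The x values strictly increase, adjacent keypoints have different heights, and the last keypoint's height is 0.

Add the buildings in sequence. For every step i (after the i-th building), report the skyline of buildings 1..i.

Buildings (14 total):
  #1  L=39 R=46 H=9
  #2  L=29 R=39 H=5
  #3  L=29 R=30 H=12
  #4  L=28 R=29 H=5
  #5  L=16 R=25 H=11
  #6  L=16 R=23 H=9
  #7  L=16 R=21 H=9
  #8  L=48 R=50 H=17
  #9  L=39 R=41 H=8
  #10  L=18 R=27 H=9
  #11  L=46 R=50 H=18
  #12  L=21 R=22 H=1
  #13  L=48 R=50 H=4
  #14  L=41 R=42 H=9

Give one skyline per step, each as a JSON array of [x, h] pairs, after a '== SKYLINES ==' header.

== SKYLINES ==
[[39,9],[46,0]]
[[29,5],[39,9],[46,0]]
[[29,12],[30,5],[39,9],[46,0]]
[[28,5],[29,12],[30,5],[39,9],[46,0]]
[[16,11],[25,0],[28,5],[29,12],[30,5],[39,9],[46,0]]
[[16,11],[25,0],[28,5],[29,12],[30,5],[39,9],[46,0]]
[[16,11],[25,0],[28,5],[29,12],[30,5],[39,9],[46,0]]
[[16,11],[25,0],[28,5],[29,12],[30,5],[39,9],[46,0],[48,17],[50,0]]
[[16,11],[25,0],[28,5],[29,12],[30,5],[39,9],[46,0],[48,17],[50,0]]
[[16,11],[25,9],[27,0],[28,5],[29,12],[30,5],[39,9],[46,0],[48,17],[50,0]]
[[16,11],[25,9],[27,0],[28,5],[29,12],[30,5],[39,9],[46,18],[50,0]]
[[16,11],[25,9],[27,0],[28,5],[29,12],[30,5],[39,9],[46,18],[50,0]]
[[16,11],[25,9],[27,0],[28,5],[29,12],[30,5],[39,9],[46,18],[50,0]]
[[16,11],[25,9],[27,0],[28,5],[29,12],[30,5],[39,9],[46,18],[50,0]]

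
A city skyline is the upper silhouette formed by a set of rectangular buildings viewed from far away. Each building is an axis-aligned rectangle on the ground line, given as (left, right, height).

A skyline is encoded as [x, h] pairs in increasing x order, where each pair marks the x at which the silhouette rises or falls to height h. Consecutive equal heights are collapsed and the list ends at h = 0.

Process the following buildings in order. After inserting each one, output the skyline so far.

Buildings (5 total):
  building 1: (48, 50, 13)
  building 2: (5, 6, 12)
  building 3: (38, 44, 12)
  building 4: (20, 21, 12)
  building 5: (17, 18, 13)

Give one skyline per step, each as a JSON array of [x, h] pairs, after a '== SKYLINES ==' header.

== SKYLINES ==
[[48,13],[50,0]]
[[5,12],[6,0],[48,13],[50,0]]
[[5,12],[6,0],[38,12],[44,0],[48,13],[50,0]]
[[5,12],[6,0],[20,12],[21,0],[38,12],[44,0],[48,13],[50,0]]
[[5,12],[6,0],[17,13],[18,0],[20,12],[21,0],[38,12],[44,0],[48,13],[50,0]]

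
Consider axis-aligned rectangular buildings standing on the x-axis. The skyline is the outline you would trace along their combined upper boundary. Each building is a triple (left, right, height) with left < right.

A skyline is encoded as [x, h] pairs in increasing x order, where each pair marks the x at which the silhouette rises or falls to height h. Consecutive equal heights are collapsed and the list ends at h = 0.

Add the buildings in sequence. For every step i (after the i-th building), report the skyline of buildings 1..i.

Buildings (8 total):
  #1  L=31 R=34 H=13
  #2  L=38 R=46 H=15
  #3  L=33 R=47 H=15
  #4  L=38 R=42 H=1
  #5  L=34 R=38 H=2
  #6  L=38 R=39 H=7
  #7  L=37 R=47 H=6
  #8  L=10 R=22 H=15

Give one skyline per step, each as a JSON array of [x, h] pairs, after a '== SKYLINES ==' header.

== SKYLINES ==
[[31,13],[34,0]]
[[31,13],[34,0],[38,15],[46,0]]
[[31,13],[33,15],[47,0]]
[[31,13],[33,15],[47,0]]
[[31,13],[33,15],[47,0]]
[[31,13],[33,15],[47,0]]
[[31,13],[33,15],[47,0]]
[[10,15],[22,0],[31,13],[33,15],[47,0]]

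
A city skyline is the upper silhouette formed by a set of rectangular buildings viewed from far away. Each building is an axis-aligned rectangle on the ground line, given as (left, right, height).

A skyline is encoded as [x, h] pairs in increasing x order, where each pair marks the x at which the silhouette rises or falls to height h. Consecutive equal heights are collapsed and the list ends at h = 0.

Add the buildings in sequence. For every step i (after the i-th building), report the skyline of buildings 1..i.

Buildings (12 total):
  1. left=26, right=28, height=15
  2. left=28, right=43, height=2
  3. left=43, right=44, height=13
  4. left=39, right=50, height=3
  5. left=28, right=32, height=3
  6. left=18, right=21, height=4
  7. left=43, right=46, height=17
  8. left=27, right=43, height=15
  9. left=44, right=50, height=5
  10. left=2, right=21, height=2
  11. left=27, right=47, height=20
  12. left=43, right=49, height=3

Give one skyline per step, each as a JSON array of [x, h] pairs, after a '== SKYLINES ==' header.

== SKYLINES ==
[[26,15],[28,0]]
[[26,15],[28,2],[43,0]]
[[26,15],[28,2],[43,13],[44,0]]
[[26,15],[28,2],[39,3],[43,13],[44,3],[50,0]]
[[26,15],[28,3],[32,2],[39,3],[43,13],[44,3],[50,0]]
[[18,4],[21,0],[26,15],[28,3],[32,2],[39,3],[43,13],[44,3],[50,0]]
[[18,4],[21,0],[26,15],[28,3],[32,2],[39,3],[43,17],[46,3],[50,0]]
[[18,4],[21,0],[26,15],[43,17],[46,3],[50,0]]
[[18,4],[21,0],[26,15],[43,17],[46,5],[50,0]]
[[2,2],[18,4],[21,0],[26,15],[43,17],[46,5],[50,0]]
[[2,2],[18,4],[21,0],[26,15],[27,20],[47,5],[50,0]]
[[2,2],[18,4],[21,0],[26,15],[27,20],[47,5],[50,0]]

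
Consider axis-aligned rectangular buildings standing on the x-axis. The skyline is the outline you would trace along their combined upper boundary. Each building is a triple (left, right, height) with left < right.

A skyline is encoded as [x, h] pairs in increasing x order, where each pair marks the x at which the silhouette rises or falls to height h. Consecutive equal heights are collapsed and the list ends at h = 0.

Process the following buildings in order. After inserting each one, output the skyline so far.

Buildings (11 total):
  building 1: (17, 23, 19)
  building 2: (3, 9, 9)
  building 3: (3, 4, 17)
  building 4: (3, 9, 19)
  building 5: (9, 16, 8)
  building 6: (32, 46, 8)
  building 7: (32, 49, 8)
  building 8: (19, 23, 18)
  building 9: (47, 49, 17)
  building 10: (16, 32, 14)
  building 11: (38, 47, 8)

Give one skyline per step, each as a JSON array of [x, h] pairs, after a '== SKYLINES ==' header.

== SKYLINES ==
[[17,19],[23,0]]
[[3,9],[9,0],[17,19],[23,0]]
[[3,17],[4,9],[9,0],[17,19],[23,0]]
[[3,19],[9,0],[17,19],[23,0]]
[[3,19],[9,8],[16,0],[17,19],[23,0]]
[[3,19],[9,8],[16,0],[17,19],[23,0],[32,8],[46,0]]
[[3,19],[9,8],[16,0],[17,19],[23,0],[32,8],[49,0]]
[[3,19],[9,8],[16,0],[17,19],[23,0],[32,8],[49,0]]
[[3,19],[9,8],[16,0],[17,19],[23,0],[32,8],[47,17],[49,0]]
[[3,19],[9,8],[16,14],[17,19],[23,14],[32,8],[47,17],[49,0]]
[[3,19],[9,8],[16,14],[17,19],[23,14],[32,8],[47,17],[49,0]]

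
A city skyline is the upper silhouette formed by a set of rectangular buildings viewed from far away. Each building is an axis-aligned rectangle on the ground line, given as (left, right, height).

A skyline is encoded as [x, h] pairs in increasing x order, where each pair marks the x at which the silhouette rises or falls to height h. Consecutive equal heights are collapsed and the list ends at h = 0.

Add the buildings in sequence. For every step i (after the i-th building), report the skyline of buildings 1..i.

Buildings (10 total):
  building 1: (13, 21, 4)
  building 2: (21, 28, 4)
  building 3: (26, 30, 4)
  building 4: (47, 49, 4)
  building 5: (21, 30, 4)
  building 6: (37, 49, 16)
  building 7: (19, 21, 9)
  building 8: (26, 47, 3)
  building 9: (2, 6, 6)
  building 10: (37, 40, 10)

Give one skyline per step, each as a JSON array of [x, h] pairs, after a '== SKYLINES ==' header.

== SKYLINES ==
[[13,4],[21,0]]
[[13,4],[28,0]]
[[13,4],[30,0]]
[[13,4],[30,0],[47,4],[49,0]]
[[13,4],[30,0],[47,4],[49,0]]
[[13,4],[30,0],[37,16],[49,0]]
[[13,4],[19,9],[21,4],[30,0],[37,16],[49,0]]
[[13,4],[19,9],[21,4],[30,3],[37,16],[49,0]]
[[2,6],[6,0],[13,4],[19,9],[21,4],[30,3],[37,16],[49,0]]
[[2,6],[6,0],[13,4],[19,9],[21,4],[30,3],[37,16],[49,0]]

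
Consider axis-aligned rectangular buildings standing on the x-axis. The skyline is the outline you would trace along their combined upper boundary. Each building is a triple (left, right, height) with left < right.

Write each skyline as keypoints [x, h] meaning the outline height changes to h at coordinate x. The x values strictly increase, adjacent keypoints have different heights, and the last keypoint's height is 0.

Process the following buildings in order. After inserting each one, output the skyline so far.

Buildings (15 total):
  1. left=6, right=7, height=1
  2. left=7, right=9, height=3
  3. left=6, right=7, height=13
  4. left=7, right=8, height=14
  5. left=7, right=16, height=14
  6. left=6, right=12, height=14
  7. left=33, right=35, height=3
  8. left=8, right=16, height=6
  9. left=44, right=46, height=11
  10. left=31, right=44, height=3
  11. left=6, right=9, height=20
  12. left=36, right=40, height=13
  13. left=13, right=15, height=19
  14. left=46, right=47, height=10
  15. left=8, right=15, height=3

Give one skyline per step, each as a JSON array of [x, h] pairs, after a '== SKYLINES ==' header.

== SKYLINES ==
[[6,1],[7,0]]
[[6,1],[7,3],[9,0]]
[[6,13],[7,3],[9,0]]
[[6,13],[7,14],[8,3],[9,0]]
[[6,13],[7,14],[16,0]]
[[6,14],[16,0]]
[[6,14],[16,0],[33,3],[35,0]]
[[6,14],[16,0],[33,3],[35,0]]
[[6,14],[16,0],[33,3],[35,0],[44,11],[46,0]]
[[6,14],[16,0],[31,3],[44,11],[46,0]]
[[6,20],[9,14],[16,0],[31,3],[44,11],[46,0]]
[[6,20],[9,14],[16,0],[31,3],[36,13],[40,3],[44,11],[46,0]]
[[6,20],[9,14],[13,19],[15,14],[16,0],[31,3],[36,13],[40,3],[44,11],[46,0]]
[[6,20],[9,14],[13,19],[15,14],[16,0],[31,3],[36,13],[40,3],[44,11],[46,10],[47,0]]
[[6,20],[9,14],[13,19],[15,14],[16,0],[31,3],[36,13],[40,3],[44,11],[46,10],[47,0]]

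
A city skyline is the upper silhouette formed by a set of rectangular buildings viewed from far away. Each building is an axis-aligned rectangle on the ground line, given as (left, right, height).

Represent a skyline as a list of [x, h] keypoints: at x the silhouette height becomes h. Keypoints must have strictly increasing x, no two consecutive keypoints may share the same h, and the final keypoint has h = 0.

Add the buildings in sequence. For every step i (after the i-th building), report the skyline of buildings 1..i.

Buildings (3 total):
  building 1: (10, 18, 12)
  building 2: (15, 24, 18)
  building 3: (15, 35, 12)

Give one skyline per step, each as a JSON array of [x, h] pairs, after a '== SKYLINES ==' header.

== SKYLINES ==
[[10,12],[18,0]]
[[10,12],[15,18],[24,0]]
[[10,12],[15,18],[24,12],[35,0]]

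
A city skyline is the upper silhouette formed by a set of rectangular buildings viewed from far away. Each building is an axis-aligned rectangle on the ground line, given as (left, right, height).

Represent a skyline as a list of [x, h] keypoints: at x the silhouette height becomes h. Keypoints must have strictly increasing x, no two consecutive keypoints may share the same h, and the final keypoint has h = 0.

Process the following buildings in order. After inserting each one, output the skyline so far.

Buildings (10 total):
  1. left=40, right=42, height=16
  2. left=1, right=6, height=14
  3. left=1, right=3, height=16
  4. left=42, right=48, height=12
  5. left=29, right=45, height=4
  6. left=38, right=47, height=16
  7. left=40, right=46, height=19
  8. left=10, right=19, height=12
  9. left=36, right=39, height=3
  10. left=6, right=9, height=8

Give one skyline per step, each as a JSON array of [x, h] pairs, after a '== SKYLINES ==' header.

== SKYLINES ==
[[40,16],[42,0]]
[[1,14],[6,0],[40,16],[42,0]]
[[1,16],[3,14],[6,0],[40,16],[42,0]]
[[1,16],[3,14],[6,0],[40,16],[42,12],[48,0]]
[[1,16],[3,14],[6,0],[29,4],[40,16],[42,12],[48,0]]
[[1,16],[3,14],[6,0],[29,4],[38,16],[47,12],[48,0]]
[[1,16],[3,14],[6,0],[29,4],[38,16],[40,19],[46,16],[47,12],[48,0]]
[[1,16],[3,14],[6,0],[10,12],[19,0],[29,4],[38,16],[40,19],[46,16],[47,12],[48,0]]
[[1,16],[3,14],[6,0],[10,12],[19,0],[29,4],[38,16],[40,19],[46,16],[47,12],[48,0]]
[[1,16],[3,14],[6,8],[9,0],[10,12],[19,0],[29,4],[38,16],[40,19],[46,16],[47,12],[48,0]]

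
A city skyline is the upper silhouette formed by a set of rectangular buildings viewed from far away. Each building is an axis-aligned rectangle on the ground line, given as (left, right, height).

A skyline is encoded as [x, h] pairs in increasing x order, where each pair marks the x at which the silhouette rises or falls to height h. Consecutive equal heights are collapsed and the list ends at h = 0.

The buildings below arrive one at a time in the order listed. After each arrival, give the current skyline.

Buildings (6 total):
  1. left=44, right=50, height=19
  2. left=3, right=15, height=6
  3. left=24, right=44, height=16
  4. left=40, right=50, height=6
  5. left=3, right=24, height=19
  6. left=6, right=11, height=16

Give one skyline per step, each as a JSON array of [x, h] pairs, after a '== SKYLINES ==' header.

== SKYLINES ==
[[44,19],[50,0]]
[[3,6],[15,0],[44,19],[50,0]]
[[3,6],[15,0],[24,16],[44,19],[50,0]]
[[3,6],[15,0],[24,16],[44,19],[50,0]]
[[3,19],[24,16],[44,19],[50,0]]
[[3,19],[24,16],[44,19],[50,0]]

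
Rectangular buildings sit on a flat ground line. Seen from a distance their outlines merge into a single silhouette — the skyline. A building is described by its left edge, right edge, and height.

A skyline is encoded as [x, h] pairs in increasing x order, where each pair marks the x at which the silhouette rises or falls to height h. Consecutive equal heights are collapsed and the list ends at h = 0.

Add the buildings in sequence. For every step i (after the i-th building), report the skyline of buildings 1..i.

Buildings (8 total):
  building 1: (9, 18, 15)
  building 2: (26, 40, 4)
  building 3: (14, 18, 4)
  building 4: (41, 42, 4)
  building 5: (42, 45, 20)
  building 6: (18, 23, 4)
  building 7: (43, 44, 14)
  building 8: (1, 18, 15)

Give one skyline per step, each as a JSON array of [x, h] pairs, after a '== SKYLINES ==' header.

== SKYLINES ==
[[9,15],[18,0]]
[[9,15],[18,0],[26,4],[40,0]]
[[9,15],[18,0],[26,4],[40,0]]
[[9,15],[18,0],[26,4],[40,0],[41,4],[42,0]]
[[9,15],[18,0],[26,4],[40,0],[41,4],[42,20],[45,0]]
[[9,15],[18,4],[23,0],[26,4],[40,0],[41,4],[42,20],[45,0]]
[[9,15],[18,4],[23,0],[26,4],[40,0],[41,4],[42,20],[45,0]]
[[1,15],[18,4],[23,0],[26,4],[40,0],[41,4],[42,20],[45,0]]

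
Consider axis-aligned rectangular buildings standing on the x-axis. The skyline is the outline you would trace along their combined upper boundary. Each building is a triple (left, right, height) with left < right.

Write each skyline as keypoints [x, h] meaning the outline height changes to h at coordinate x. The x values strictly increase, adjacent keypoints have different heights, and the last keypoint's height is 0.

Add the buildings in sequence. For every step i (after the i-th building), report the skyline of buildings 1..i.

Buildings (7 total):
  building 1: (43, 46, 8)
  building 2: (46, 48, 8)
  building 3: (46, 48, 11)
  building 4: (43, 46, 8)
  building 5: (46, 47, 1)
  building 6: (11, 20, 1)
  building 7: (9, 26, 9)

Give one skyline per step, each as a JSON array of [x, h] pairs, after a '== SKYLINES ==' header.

== SKYLINES ==
[[43,8],[46,0]]
[[43,8],[48,0]]
[[43,8],[46,11],[48,0]]
[[43,8],[46,11],[48,0]]
[[43,8],[46,11],[48,0]]
[[11,1],[20,0],[43,8],[46,11],[48,0]]
[[9,9],[26,0],[43,8],[46,11],[48,0]]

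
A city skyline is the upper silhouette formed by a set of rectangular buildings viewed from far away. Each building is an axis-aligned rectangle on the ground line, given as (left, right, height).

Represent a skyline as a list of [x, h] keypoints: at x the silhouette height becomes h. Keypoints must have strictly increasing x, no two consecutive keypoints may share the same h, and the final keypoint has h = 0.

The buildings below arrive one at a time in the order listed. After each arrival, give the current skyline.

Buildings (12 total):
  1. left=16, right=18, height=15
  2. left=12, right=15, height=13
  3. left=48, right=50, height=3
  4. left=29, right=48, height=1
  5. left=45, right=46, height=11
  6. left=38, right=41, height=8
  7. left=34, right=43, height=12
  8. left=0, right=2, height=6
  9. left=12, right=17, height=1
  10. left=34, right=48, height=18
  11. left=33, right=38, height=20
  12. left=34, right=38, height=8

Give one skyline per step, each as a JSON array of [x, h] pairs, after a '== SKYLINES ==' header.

== SKYLINES ==
[[16,15],[18,0]]
[[12,13],[15,0],[16,15],[18,0]]
[[12,13],[15,0],[16,15],[18,0],[48,3],[50,0]]
[[12,13],[15,0],[16,15],[18,0],[29,1],[48,3],[50,0]]
[[12,13],[15,0],[16,15],[18,0],[29,1],[45,11],[46,1],[48,3],[50,0]]
[[12,13],[15,0],[16,15],[18,0],[29,1],[38,8],[41,1],[45,11],[46,1],[48,3],[50,0]]
[[12,13],[15,0],[16,15],[18,0],[29,1],[34,12],[43,1],[45,11],[46,1],[48,3],[50,0]]
[[0,6],[2,0],[12,13],[15,0],[16,15],[18,0],[29,1],[34,12],[43,1],[45,11],[46,1],[48,3],[50,0]]
[[0,6],[2,0],[12,13],[15,1],[16,15],[18,0],[29,1],[34,12],[43,1],[45,11],[46,1],[48,3],[50,0]]
[[0,6],[2,0],[12,13],[15,1],[16,15],[18,0],[29,1],[34,18],[48,3],[50,0]]
[[0,6],[2,0],[12,13],[15,1],[16,15],[18,0],[29,1],[33,20],[38,18],[48,3],[50,0]]
[[0,6],[2,0],[12,13],[15,1],[16,15],[18,0],[29,1],[33,20],[38,18],[48,3],[50,0]]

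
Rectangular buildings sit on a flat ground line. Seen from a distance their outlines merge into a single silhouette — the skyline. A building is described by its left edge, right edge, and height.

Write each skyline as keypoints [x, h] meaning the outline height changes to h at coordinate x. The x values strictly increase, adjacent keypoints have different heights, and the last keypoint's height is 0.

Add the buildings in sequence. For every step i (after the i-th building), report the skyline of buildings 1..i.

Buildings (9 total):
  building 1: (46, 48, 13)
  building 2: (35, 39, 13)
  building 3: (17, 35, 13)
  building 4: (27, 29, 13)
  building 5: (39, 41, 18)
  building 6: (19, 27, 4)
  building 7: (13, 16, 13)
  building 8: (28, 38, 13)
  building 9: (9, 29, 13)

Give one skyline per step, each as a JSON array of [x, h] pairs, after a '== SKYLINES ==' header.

== SKYLINES ==
[[46,13],[48,0]]
[[35,13],[39,0],[46,13],[48,0]]
[[17,13],[39,0],[46,13],[48,0]]
[[17,13],[39,0],[46,13],[48,0]]
[[17,13],[39,18],[41,0],[46,13],[48,0]]
[[17,13],[39,18],[41,0],[46,13],[48,0]]
[[13,13],[16,0],[17,13],[39,18],[41,0],[46,13],[48,0]]
[[13,13],[16,0],[17,13],[39,18],[41,0],[46,13],[48,0]]
[[9,13],[39,18],[41,0],[46,13],[48,0]]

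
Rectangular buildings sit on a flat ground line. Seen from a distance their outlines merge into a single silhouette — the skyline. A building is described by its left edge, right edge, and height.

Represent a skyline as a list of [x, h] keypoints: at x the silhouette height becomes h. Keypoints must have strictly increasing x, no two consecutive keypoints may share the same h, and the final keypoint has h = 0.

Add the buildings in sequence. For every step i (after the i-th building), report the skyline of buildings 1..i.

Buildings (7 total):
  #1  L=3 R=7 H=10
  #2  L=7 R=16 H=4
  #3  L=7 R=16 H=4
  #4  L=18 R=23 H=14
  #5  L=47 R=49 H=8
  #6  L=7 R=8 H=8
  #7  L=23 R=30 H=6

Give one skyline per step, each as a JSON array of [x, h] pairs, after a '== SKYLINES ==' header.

== SKYLINES ==
[[3,10],[7,0]]
[[3,10],[7,4],[16,0]]
[[3,10],[7,4],[16,0]]
[[3,10],[7,4],[16,0],[18,14],[23,0]]
[[3,10],[7,4],[16,0],[18,14],[23,0],[47,8],[49,0]]
[[3,10],[7,8],[8,4],[16,0],[18,14],[23,0],[47,8],[49,0]]
[[3,10],[7,8],[8,4],[16,0],[18,14],[23,6],[30,0],[47,8],[49,0]]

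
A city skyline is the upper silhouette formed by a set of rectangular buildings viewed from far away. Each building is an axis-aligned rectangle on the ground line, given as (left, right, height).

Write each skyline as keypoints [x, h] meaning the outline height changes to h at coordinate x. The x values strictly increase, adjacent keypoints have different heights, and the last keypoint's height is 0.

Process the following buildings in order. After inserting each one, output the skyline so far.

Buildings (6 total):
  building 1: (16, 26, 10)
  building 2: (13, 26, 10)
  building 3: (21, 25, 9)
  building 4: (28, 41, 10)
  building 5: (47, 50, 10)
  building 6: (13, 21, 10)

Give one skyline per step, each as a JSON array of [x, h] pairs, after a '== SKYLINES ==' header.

== SKYLINES ==
[[16,10],[26,0]]
[[13,10],[26,0]]
[[13,10],[26,0]]
[[13,10],[26,0],[28,10],[41,0]]
[[13,10],[26,0],[28,10],[41,0],[47,10],[50,0]]
[[13,10],[26,0],[28,10],[41,0],[47,10],[50,0]]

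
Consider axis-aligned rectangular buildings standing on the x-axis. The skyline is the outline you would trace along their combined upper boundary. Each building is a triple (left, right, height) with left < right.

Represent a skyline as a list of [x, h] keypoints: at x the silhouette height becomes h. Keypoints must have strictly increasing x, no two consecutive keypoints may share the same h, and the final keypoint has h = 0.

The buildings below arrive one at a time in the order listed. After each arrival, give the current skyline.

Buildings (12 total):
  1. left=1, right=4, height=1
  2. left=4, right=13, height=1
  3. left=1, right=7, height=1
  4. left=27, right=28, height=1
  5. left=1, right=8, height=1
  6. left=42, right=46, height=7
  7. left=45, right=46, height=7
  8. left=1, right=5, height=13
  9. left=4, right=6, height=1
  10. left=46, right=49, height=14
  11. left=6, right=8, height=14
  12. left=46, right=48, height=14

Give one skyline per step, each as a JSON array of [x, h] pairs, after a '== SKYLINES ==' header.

== SKYLINES ==
[[1,1],[4,0]]
[[1,1],[13,0]]
[[1,1],[13,0]]
[[1,1],[13,0],[27,1],[28,0]]
[[1,1],[13,0],[27,1],[28,0]]
[[1,1],[13,0],[27,1],[28,0],[42,7],[46,0]]
[[1,1],[13,0],[27,1],[28,0],[42,7],[46,0]]
[[1,13],[5,1],[13,0],[27,1],[28,0],[42,7],[46,0]]
[[1,13],[5,1],[13,0],[27,1],[28,0],[42,7],[46,0]]
[[1,13],[5,1],[13,0],[27,1],[28,0],[42,7],[46,14],[49,0]]
[[1,13],[5,1],[6,14],[8,1],[13,0],[27,1],[28,0],[42,7],[46,14],[49,0]]
[[1,13],[5,1],[6,14],[8,1],[13,0],[27,1],[28,0],[42,7],[46,14],[49,0]]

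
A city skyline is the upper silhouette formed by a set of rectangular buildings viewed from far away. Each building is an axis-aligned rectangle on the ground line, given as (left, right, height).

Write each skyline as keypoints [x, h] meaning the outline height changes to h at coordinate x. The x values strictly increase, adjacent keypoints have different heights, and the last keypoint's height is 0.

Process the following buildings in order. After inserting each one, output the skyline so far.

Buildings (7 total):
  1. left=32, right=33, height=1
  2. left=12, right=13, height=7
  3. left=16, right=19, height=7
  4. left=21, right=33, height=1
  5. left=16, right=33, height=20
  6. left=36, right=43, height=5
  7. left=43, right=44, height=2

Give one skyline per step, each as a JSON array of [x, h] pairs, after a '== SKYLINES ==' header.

== SKYLINES ==
[[32,1],[33,0]]
[[12,7],[13,0],[32,1],[33,0]]
[[12,7],[13,0],[16,7],[19,0],[32,1],[33,0]]
[[12,7],[13,0],[16,7],[19,0],[21,1],[33,0]]
[[12,7],[13,0],[16,20],[33,0]]
[[12,7],[13,0],[16,20],[33,0],[36,5],[43,0]]
[[12,7],[13,0],[16,20],[33,0],[36,5],[43,2],[44,0]]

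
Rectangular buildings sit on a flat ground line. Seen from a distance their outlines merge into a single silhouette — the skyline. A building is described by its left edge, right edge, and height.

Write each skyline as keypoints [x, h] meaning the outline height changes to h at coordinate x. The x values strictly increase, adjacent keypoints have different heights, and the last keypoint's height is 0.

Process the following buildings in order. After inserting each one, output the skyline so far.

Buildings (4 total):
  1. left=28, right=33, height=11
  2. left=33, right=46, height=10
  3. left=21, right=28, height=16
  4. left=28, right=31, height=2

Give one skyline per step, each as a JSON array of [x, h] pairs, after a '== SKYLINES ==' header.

== SKYLINES ==
[[28,11],[33,0]]
[[28,11],[33,10],[46,0]]
[[21,16],[28,11],[33,10],[46,0]]
[[21,16],[28,11],[33,10],[46,0]]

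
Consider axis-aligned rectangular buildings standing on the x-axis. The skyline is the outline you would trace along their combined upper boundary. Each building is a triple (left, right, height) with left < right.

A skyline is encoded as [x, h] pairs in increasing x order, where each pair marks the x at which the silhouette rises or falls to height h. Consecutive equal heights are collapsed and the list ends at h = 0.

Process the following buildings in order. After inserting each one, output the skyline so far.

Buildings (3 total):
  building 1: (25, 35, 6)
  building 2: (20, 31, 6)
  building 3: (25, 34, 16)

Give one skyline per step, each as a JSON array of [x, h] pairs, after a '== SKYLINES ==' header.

== SKYLINES ==
[[25,6],[35,0]]
[[20,6],[35,0]]
[[20,6],[25,16],[34,6],[35,0]]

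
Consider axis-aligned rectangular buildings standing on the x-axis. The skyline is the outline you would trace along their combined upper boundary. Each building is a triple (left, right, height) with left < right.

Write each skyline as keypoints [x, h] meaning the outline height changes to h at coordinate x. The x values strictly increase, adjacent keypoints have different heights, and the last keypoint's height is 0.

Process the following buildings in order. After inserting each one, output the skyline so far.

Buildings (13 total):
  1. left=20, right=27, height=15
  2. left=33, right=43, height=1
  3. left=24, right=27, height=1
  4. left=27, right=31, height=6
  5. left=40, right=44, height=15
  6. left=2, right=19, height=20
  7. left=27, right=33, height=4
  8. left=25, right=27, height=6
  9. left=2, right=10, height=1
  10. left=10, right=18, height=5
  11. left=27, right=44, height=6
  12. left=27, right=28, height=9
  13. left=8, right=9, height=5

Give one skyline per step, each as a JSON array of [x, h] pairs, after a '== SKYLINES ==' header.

== SKYLINES ==
[[20,15],[27,0]]
[[20,15],[27,0],[33,1],[43,0]]
[[20,15],[27,0],[33,1],[43,0]]
[[20,15],[27,6],[31,0],[33,1],[43,0]]
[[20,15],[27,6],[31,0],[33,1],[40,15],[44,0]]
[[2,20],[19,0],[20,15],[27,6],[31,0],[33,1],[40,15],[44,0]]
[[2,20],[19,0],[20,15],[27,6],[31,4],[33,1],[40,15],[44,0]]
[[2,20],[19,0],[20,15],[27,6],[31,4],[33,1],[40,15],[44,0]]
[[2,20],[19,0],[20,15],[27,6],[31,4],[33,1],[40,15],[44,0]]
[[2,20],[19,0],[20,15],[27,6],[31,4],[33,1],[40,15],[44,0]]
[[2,20],[19,0],[20,15],[27,6],[40,15],[44,0]]
[[2,20],[19,0],[20,15],[27,9],[28,6],[40,15],[44,0]]
[[2,20],[19,0],[20,15],[27,9],[28,6],[40,15],[44,0]]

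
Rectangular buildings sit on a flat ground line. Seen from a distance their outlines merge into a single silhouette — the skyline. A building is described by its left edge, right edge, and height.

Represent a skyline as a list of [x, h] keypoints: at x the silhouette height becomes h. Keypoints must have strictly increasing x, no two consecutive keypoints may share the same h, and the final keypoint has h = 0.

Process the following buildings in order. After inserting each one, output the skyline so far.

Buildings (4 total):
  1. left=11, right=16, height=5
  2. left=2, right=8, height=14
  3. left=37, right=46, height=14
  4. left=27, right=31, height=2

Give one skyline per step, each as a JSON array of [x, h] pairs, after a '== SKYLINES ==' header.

== SKYLINES ==
[[11,5],[16,0]]
[[2,14],[8,0],[11,5],[16,0]]
[[2,14],[8,0],[11,5],[16,0],[37,14],[46,0]]
[[2,14],[8,0],[11,5],[16,0],[27,2],[31,0],[37,14],[46,0]]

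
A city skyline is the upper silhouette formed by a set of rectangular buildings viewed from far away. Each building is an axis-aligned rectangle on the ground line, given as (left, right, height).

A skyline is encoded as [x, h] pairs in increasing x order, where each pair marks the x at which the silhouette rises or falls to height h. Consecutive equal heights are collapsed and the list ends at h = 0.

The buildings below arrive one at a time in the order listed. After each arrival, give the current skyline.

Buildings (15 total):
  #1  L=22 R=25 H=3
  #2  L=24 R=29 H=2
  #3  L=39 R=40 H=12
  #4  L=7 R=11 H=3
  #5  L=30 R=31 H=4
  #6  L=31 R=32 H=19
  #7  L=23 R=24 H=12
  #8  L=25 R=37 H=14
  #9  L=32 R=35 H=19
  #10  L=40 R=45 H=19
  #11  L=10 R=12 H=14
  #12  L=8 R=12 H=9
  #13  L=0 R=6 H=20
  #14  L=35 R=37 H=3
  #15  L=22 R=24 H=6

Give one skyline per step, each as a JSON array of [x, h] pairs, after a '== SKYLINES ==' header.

== SKYLINES ==
[[22,3],[25,0]]
[[22,3],[25,2],[29,0]]
[[22,3],[25,2],[29,0],[39,12],[40,0]]
[[7,3],[11,0],[22,3],[25,2],[29,0],[39,12],[40,0]]
[[7,3],[11,0],[22,3],[25,2],[29,0],[30,4],[31,0],[39,12],[40,0]]
[[7,3],[11,0],[22,3],[25,2],[29,0],[30,4],[31,19],[32,0],[39,12],[40,0]]
[[7,3],[11,0],[22,3],[23,12],[24,3],[25,2],[29,0],[30,4],[31,19],[32,0],[39,12],[40,0]]
[[7,3],[11,0],[22,3],[23,12],[24,3],[25,14],[31,19],[32,14],[37,0],[39,12],[40,0]]
[[7,3],[11,0],[22,3],[23,12],[24,3],[25,14],[31,19],[35,14],[37,0],[39,12],[40,0]]
[[7,3],[11,0],[22,3],[23,12],[24,3],[25,14],[31,19],[35,14],[37,0],[39,12],[40,19],[45,0]]
[[7,3],[10,14],[12,0],[22,3],[23,12],[24,3],[25,14],[31,19],[35,14],[37,0],[39,12],[40,19],[45,0]]
[[7,3],[8,9],[10,14],[12,0],[22,3],[23,12],[24,3],[25,14],[31,19],[35,14],[37,0],[39,12],[40,19],[45,0]]
[[0,20],[6,0],[7,3],[8,9],[10,14],[12,0],[22,3],[23,12],[24,3],[25,14],[31,19],[35,14],[37,0],[39,12],[40,19],[45,0]]
[[0,20],[6,0],[7,3],[8,9],[10,14],[12,0],[22,3],[23,12],[24,3],[25,14],[31,19],[35,14],[37,0],[39,12],[40,19],[45,0]]
[[0,20],[6,0],[7,3],[8,9],[10,14],[12,0],[22,6],[23,12],[24,3],[25,14],[31,19],[35,14],[37,0],[39,12],[40,19],[45,0]]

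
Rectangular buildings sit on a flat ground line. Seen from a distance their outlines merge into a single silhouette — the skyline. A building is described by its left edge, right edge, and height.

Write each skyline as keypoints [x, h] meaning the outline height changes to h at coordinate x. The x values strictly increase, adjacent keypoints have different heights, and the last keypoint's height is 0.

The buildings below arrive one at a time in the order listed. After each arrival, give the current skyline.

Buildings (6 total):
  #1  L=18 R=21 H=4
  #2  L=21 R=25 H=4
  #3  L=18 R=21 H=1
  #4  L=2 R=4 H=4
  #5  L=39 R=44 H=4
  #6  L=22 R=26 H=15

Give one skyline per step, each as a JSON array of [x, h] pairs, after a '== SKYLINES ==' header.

== SKYLINES ==
[[18,4],[21,0]]
[[18,4],[25,0]]
[[18,4],[25,0]]
[[2,4],[4,0],[18,4],[25,0]]
[[2,4],[4,0],[18,4],[25,0],[39,4],[44,0]]
[[2,4],[4,0],[18,4],[22,15],[26,0],[39,4],[44,0]]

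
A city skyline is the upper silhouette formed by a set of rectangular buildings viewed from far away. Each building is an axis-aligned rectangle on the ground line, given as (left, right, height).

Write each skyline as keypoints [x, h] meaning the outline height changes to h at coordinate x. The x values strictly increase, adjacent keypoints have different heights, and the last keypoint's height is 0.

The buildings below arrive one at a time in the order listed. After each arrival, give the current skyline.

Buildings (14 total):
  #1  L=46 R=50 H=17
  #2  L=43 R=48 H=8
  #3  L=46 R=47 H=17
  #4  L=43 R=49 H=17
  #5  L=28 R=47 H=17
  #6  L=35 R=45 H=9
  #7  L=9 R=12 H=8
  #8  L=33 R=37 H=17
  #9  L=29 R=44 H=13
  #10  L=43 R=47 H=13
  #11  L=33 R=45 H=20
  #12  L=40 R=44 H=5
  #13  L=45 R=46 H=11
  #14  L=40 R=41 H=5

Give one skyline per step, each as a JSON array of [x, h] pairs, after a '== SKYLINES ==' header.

== SKYLINES ==
[[46,17],[50,0]]
[[43,8],[46,17],[50,0]]
[[43,8],[46,17],[50,0]]
[[43,17],[50,0]]
[[28,17],[50,0]]
[[28,17],[50,0]]
[[9,8],[12,0],[28,17],[50,0]]
[[9,8],[12,0],[28,17],[50,0]]
[[9,8],[12,0],[28,17],[50,0]]
[[9,8],[12,0],[28,17],[50,0]]
[[9,8],[12,0],[28,17],[33,20],[45,17],[50,0]]
[[9,8],[12,0],[28,17],[33,20],[45,17],[50,0]]
[[9,8],[12,0],[28,17],[33,20],[45,17],[50,0]]
[[9,8],[12,0],[28,17],[33,20],[45,17],[50,0]]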